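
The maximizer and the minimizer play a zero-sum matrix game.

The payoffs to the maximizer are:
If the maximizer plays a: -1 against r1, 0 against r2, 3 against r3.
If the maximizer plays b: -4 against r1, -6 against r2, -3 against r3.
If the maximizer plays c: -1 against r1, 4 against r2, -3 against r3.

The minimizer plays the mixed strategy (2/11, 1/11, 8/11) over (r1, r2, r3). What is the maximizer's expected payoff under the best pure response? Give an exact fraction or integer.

a: (-1)·(2/11) + (0)·(1/11) + (3)·(8/11) = 2.
b: (-4)·(2/11) + (-6)·(1/11) + (-3)·(8/11) = -38/11.
c: (-1)·(2/11) + (4)·(1/11) + (-3)·(8/11) = -2.
The best pure response is a with expected payoff 2.

2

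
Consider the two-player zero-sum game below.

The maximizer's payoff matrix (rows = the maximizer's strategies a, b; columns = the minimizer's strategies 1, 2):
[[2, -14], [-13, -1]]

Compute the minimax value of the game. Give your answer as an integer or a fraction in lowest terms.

-46/7

Row minima are -14 and -13, so the maximizer's maximin is -13; column maxima are 2 and -1, so the minimizer's minimax is -1. These differ, so the equilibrium is in mixed strategies.
Let the maximizer play a with probability p. The minimizer is indifferent when 2p − 13(1−p) = −14p − (1−p), giving p = 3/7.
Let the minimizer play 1 with probability q. The maximizer is indifferent when 2q − 14(1−q) = −13q − (1−q), giving q = 13/28.
The value is 2·(13/28) + (-14)·(15/28) = -46/7.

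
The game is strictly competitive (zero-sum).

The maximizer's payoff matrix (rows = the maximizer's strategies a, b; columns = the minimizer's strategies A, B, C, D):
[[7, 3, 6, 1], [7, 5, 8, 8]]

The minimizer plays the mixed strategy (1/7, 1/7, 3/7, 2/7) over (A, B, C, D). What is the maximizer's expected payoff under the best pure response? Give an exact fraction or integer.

a: (7)·(1/7) + (3)·(1/7) + (6)·(3/7) + (1)·(2/7) = 30/7.
b: (7)·(1/7) + (5)·(1/7) + (8)·(3/7) + (8)·(2/7) = 52/7.
The best pure response is b with expected payoff 52/7.

52/7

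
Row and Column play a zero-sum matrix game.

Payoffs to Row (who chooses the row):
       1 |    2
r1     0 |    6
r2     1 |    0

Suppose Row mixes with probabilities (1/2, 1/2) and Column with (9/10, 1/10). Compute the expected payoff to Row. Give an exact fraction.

3/4

Against (9/10, 1/10), each row's expected payoff is r1: 3/5; r2: 9/10.
Taking the (1/2, 1/2)-weighted average: (1/2)·(3/5) + (1/2)·(9/10) = 3/4.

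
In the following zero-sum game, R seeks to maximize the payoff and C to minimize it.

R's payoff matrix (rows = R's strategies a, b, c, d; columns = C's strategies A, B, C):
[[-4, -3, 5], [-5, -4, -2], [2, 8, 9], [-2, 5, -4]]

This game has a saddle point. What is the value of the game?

2

Row minima: -4, -5, 2, -4 → R's maximin is 2.
Column maxima: 2, 8, 9 → C's minimax is 2.
They coincide at (c, A), so the value is 2.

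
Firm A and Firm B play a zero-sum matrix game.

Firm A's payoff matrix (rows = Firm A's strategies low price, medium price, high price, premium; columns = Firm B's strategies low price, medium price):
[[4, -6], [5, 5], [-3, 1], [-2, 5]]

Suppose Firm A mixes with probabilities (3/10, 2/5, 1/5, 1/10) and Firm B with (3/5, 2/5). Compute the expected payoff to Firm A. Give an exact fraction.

Against (3/5, 2/5), each row's expected payoff is low price: 0; medium price: 5; high price: -7/5; premium: 4/5.
Taking the (3/10, 2/5, 1/5, 1/10)-weighted average: (3/10)·(0) + (2/5)·(5) + (1/5)·(-7/5) + (1/10)·(4/5) = 9/5.

9/5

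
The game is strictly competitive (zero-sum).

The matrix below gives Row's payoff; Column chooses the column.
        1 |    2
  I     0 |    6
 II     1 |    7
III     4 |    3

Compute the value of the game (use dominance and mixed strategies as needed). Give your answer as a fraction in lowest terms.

Row I is strictly dominated by row II, so Row never plays it.
The remaining 2×2 game on (II, III) × (1, 2) has no saddle point. Let Row play II with probability p; indifference gives p + 4(1−p) = 7p + 3(1−p), so p = 1/7.
Similarly Column's optimal q on 1 is 4/7, and the value is 1·(4/7) + (7)·(3/7) = 25/7.

25/7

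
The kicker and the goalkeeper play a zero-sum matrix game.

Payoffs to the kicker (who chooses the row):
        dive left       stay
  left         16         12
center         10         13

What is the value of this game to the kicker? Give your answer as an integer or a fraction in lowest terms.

88/7

Row minima are 12 and 10, so the kicker's maximin is 12; column maxima are 16 and 13, so the goalkeeper's minimax is 13. These differ, so the equilibrium is in mixed strategies.
Let the kicker play left with probability p. The goalkeeper is indifferent when 16p + 10(1−p) = 12p + 13(1−p), giving p = 3/7.
Let the goalkeeper play dive left with probability q. The kicker is indifferent when 16q + 12(1−q) = 10q + 13(1−q), giving q = 1/7.
The value is 16·(1/7) + (12)·(6/7) = 88/7.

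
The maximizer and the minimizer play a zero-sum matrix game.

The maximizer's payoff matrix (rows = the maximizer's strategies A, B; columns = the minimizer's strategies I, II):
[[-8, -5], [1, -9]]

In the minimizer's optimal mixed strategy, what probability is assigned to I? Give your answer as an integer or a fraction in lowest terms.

4/13

Row minima are -8 and -9, so the maximizer's maximin is -8; column maxima are 1 and -5, so the minimizer's minimax is -5. These differ, so the equilibrium is in mixed strategies.
Let the minimizer play I with probability q. The maximizer is indifferent when −8q − 5(1−q) = q − 9(1−q), giving q = 4/13.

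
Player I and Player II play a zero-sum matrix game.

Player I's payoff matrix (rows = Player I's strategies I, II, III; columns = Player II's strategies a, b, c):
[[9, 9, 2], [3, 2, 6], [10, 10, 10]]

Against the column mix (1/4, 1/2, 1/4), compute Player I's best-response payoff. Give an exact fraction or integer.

I: (9)·(1/4) + (9)·(1/2) + (2)·(1/4) = 29/4.
II: (3)·(1/4) + (2)·(1/2) + (6)·(1/4) = 13/4.
III: (10)·(1/4) + (10)·(1/2) + (10)·(1/4) = 10.
The best pure response is III with expected payoff 10.

10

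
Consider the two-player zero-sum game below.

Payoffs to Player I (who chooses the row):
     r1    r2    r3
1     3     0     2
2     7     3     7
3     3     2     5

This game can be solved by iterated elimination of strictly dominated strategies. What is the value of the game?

3

Row 3 is strictly dominated by row 2 (7>3, 3>2, 7>5); eliminate 3.
Row 1 is strictly dominated by row 2 (7>3, 3>0, 7>2); eliminate 1.
Column r3 is strictly dominated by r2 for Player II (3<7); eliminate r3.
Column r1 is strictly dominated by r2 for Player II (3<7); eliminate r1.
Only (2, r2) remains, with payoff 3.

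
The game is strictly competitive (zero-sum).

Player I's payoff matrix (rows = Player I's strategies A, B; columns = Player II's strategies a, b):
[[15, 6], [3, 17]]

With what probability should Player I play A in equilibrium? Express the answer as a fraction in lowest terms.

14/23

Row minima are 6 and 3, so Player I's maximin is 6; column maxima are 15 and 17, so Player II's minimax is 15. These differ, so the equilibrium is in mixed strategies.
Let Player I play A with probability p. Player II is indifferent when 15p + 3(1−p) = 6p + 17(1−p), giving p = 14/23.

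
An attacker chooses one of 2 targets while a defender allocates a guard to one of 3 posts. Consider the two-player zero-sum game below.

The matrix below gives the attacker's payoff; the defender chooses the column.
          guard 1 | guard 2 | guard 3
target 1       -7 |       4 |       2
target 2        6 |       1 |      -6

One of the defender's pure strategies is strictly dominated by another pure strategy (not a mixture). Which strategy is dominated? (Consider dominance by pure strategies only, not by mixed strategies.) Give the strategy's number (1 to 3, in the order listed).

The defender prefers columns that give the attacker less. Compare guard 2 with guard 3: 2 < 4, -6 < 1.
So guard 3 strictly dominates guard 2 for the defender; guard 2 is strictly dominated.

2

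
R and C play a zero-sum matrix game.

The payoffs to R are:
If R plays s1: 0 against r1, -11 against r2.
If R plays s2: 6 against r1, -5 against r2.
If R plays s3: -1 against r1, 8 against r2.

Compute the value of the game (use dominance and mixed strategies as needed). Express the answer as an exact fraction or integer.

Row s1 is strictly dominated by row s2, so R never plays it.
The remaining 2×2 game on (s2, s3) × (r1, r2) has no saddle point. Let R play s2 with probability p; indifference gives 6p − (1−p) = −5p + 8(1−p), so p = 9/20.
Similarly C's optimal q on r1 is 13/20, and the value is 6·(13/20) + (-5)·(7/20) = 43/20.

43/20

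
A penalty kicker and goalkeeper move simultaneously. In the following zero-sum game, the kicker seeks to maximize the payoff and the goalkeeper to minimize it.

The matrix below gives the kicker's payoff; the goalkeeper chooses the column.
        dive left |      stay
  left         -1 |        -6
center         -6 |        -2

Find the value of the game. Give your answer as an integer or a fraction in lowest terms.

Row minima are -6 and -6, so the kicker's maximin is -6; column maxima are -1 and -2, so the goalkeeper's minimax is -2. These differ, so the equilibrium is in mixed strategies.
Let the kicker play left with probability p. The goalkeeper is indifferent when −p − 6(1−p) = −6p − 2(1−p), giving p = 4/9.
Let the goalkeeper play dive left with probability q. The kicker is indifferent when −q − 6(1−q) = −6q − 2(1−q), giving q = 4/9.
The value is -1·(4/9) + (-6)·(5/9) = -34/9.

-34/9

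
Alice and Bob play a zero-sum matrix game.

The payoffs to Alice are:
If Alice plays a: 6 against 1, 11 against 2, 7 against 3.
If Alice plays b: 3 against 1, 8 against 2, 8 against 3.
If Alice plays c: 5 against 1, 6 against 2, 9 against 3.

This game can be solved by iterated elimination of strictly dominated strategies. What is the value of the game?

Column 2 is strictly dominated by 1 for Bob (6<11, 3<8, 5<6); eliminate 2.
Column 3 is strictly dominated by 1 for Bob (6<7, 3<8, 5<9); eliminate 3.
Row b is strictly dominated by row a (6>3); eliminate b.
Row c is strictly dominated by row a (6>5); eliminate c.
Only (a, 1) remains, with payoff 6.

6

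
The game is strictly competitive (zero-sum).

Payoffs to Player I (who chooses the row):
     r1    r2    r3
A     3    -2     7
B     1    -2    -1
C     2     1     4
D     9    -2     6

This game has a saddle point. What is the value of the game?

1

Row minima: -2, -2, 1, -2 → Player I's maximin is 1.
Column maxima: 9, 1, 7 → Player II's minimax is 1.
They coincide at (C, r2), so the value is 1.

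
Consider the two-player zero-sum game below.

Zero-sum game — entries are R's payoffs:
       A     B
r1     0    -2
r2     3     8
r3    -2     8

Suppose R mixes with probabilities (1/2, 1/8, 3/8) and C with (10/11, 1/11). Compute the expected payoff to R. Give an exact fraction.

Against (10/11, 1/11), each row's expected payoff is r1: -2/11; r2: 38/11; r3: -12/11.
Taking the (1/2, 1/8, 3/8)-weighted average: (1/2)·(-2/11) + (1/8)·(38/11) + (3/8)·(-12/11) = -3/44.

-3/44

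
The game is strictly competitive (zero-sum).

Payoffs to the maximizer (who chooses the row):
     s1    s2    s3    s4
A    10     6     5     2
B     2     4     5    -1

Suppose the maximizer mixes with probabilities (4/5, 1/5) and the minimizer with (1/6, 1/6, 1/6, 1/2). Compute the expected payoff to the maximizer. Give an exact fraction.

58/15

Against (1/6, 1/6, 1/6, 1/2), each row's expected payoff is A: 9/2; B: 4/3.
Taking the (4/5, 1/5)-weighted average: (4/5)·(9/2) + (1/5)·(4/3) = 58/15.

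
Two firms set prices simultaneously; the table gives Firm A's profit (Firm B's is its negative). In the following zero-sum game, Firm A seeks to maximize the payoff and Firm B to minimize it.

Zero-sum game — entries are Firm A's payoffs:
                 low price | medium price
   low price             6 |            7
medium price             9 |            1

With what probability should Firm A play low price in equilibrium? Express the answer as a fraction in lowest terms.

8/9

Row minima are 6 and 1, so Firm A's maximin is 6; column maxima are 9 and 7, so Firm B's minimax is 7. These differ, so the equilibrium is in mixed strategies.
Let Firm A play low price with probability p. Firm B is indifferent when 6p + 9(1−p) = 7p + (1−p), giving p = 8/9.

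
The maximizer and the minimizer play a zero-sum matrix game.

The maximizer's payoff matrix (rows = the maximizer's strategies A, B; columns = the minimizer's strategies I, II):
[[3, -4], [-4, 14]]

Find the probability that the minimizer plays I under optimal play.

Row minima are -4 and -4, so the maximizer's maximin is -4; column maxima are 3 and 14, so the minimizer's minimax is 3. These differ, so the equilibrium is in mixed strategies.
Let the minimizer play I with probability q. The maximizer is indifferent when 3q − 4(1−q) = −4q + 14(1−q), giving q = 18/25.

18/25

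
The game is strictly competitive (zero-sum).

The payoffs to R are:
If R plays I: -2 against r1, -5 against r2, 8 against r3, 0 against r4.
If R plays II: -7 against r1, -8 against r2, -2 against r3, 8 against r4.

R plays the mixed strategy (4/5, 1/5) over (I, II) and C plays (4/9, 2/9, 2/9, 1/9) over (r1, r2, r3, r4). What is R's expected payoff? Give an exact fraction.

-16/15

Against (4/9, 2/9, 2/9, 1/9), each row's expected payoff is I: -2/9; II: -40/9.
Taking the (4/5, 1/5)-weighted average: (4/5)·(-2/9) + (1/5)·(-40/9) = -16/15.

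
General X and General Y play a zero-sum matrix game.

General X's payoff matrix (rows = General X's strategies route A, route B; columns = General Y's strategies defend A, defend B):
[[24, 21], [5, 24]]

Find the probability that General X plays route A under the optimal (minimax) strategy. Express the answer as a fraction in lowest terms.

Row minima are 21 and 5, so General X's maximin is 21; column maxima are 24 and 24, so General Y's minimax is 24. These differ, so the equilibrium is in mixed strategies.
Let General X play route A with probability p. General Y is indifferent when 24p + 5(1−p) = 21p + 24(1−p), giving p = 19/22.

19/22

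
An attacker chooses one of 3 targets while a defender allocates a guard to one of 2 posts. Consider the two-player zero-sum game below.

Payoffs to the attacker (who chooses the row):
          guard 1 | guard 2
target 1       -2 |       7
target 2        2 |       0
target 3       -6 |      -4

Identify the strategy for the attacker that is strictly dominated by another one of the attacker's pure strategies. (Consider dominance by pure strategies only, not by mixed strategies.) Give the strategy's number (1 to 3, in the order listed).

3

Compare target 3 with target 1: -2 > -6, 7 > -4.
So target 1 strictly dominates target 3 for the attacker; target 3 is strictly dominated.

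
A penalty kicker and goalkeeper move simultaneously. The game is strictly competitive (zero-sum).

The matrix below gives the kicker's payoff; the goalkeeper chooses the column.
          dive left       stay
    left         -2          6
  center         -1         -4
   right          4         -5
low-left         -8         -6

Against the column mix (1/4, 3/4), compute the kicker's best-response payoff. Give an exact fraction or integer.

left: (-2)·(1/4) + (6)·(3/4) = 4.
center: (-1)·(1/4) + (-4)·(3/4) = -13/4.
right: (4)·(1/4) + (-5)·(3/4) = -11/4.
low-left: (-8)·(1/4) + (-6)·(3/4) = -13/2.
The best pure response is left with expected payoff 4.

4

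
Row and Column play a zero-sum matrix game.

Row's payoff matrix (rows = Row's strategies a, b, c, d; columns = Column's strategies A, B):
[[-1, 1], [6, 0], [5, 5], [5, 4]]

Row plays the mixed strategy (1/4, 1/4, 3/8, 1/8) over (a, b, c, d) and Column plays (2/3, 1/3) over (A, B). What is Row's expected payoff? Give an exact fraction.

27/8

Against (2/3, 1/3), each row's expected payoff is a: -1/3; b: 4; c: 5; d: 14/3.
Taking the (1/4, 1/4, 3/8, 1/8)-weighted average: (1/4)·(-1/3) + (1/4)·(4) + (3/8)·(5) + (1/8)·(14/3) = 27/8.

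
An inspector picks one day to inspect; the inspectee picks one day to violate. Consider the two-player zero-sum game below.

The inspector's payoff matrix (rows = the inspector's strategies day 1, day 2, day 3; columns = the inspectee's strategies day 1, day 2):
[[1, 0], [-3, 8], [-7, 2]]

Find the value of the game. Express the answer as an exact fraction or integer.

Row day 3 is strictly dominated by row day 2, so the inspector never plays it.
The remaining 2×2 game on (day 1, day 2) × (day 1, day 2) has no saddle point. Let the inspector play day 1 with probability p; indifference gives p − 3(1−p) = 8(1−p), so p = 11/12.
Similarly the inspectee's optimal q on day 1 is 2/3, and the value is 1·(2/3) + (0)·(1/3) = 2/3.

2/3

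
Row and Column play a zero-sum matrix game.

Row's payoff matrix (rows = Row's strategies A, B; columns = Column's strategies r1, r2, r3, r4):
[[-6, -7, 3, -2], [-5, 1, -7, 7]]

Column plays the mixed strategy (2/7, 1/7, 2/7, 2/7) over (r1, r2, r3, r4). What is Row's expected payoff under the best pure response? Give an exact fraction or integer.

A: (-6)·(2/7) + (-7)·(1/7) + (3)·(2/7) + (-2)·(2/7) = -17/7.
B: (-5)·(2/7) + (1)·(1/7) + (-7)·(2/7) + (7)·(2/7) = -9/7.
The best pure response is B with expected payoff -9/7.

-9/7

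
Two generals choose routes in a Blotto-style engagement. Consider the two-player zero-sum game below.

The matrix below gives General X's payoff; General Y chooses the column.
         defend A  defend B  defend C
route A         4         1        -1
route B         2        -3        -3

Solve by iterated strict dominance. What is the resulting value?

Row route B is strictly dominated by row route A (4>2, 1>-3, -1>-3); eliminate route B.
Column defend A is strictly dominated by defend B for General Y (1<4); eliminate defend A.
Column defend B is strictly dominated by defend C for General Y (-1<1); eliminate defend B.
Only (route A, defend C) remains, with payoff -1.

-1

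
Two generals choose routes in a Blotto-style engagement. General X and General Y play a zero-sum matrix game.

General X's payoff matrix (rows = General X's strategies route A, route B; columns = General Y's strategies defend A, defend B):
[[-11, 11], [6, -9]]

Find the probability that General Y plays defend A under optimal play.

20/37

Row minima are -11 and -9, so General X's maximin is -9; column maxima are 6 and 11, so General Y's minimax is 6. These differ, so the equilibrium is in mixed strategies.
Let General Y play defend A with probability q. General X is indifferent when −11q + 11(1−q) = 6q − 9(1−q), giving q = 20/37.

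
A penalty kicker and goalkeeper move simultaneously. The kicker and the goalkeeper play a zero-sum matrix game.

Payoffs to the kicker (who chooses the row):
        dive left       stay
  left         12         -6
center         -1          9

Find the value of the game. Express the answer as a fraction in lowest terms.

51/14

Row minima are -6 and -1, so the kicker's maximin is -1; column maxima are 12 and 9, so the goalkeeper's minimax is 9. These differ, so the equilibrium is in mixed strategies.
Let the kicker play left with probability p. The goalkeeper is indifferent when 12p − (1−p) = −6p + 9(1−p), giving p = 5/14.
Let the goalkeeper play dive left with probability q. The kicker is indifferent when 12q − 6(1−q) = −q + 9(1−q), giving q = 15/28.
The value is 12·(15/28) + (-6)·(13/28) = 51/14.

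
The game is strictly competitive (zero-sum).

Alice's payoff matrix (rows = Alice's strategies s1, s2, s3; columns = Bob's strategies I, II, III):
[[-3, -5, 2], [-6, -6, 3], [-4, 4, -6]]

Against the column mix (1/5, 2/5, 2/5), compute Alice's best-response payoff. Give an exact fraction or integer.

s1: (-3)·(1/5) + (-5)·(2/5) + (2)·(2/5) = -9/5.
s2: (-6)·(1/5) + (-6)·(2/5) + (3)·(2/5) = -12/5.
s3: (-4)·(1/5) + (4)·(2/5) + (-6)·(2/5) = -8/5.
The best pure response is s3 with expected payoff -8/5.

-8/5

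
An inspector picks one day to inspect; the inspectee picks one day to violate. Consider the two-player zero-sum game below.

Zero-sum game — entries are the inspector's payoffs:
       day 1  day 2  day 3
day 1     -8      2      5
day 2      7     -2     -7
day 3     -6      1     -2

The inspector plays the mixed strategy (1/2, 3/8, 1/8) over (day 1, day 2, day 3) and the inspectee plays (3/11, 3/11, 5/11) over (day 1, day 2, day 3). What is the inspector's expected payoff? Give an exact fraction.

-57/88

Against (3/11, 3/11, 5/11), each row's expected payoff is day 1: 7/11; day 2: -20/11; day 3: -25/11.
Taking the (1/2, 3/8, 1/8)-weighted average: (1/2)·(7/11) + (3/8)·(-20/11) + (1/8)·(-25/11) = -57/88.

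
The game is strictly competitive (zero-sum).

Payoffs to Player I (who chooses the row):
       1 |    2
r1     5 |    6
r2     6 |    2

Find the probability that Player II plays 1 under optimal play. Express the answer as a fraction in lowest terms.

4/5

Row minima are 5 and 2, so Player I's maximin is 5; column maxima are 6 and 6, so Player II's minimax is 6. These differ, so the equilibrium is in mixed strategies.
Let Player II play 1 with probability q. Player I is indifferent when 5q + 6(1−q) = 6q + 2(1−q), giving q = 4/5.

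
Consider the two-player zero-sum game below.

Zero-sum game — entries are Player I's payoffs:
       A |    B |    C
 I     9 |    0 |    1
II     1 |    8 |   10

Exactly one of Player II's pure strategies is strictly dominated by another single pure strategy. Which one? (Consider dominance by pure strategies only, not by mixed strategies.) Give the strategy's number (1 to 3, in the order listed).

3

Player II prefers columns that give Player I less. Compare C with B: 0 < 1, 8 < 10.
So B strictly dominates C for Player II; C is strictly dominated.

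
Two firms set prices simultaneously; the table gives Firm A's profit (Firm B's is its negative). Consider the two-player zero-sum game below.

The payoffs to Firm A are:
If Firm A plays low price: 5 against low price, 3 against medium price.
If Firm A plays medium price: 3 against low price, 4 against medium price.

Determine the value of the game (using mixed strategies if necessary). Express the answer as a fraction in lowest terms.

11/3

Row minima are 3 and 3, so Firm A's maximin is 3; column maxima are 5 and 4, so Firm B's minimax is 4. These differ, so the equilibrium is in mixed strategies.
Let Firm A play low price with probability p. Firm B is indifferent when 5p + 3(1−p) = 3p + 4(1−p), giving p = 1/3.
Let Firm B play low price with probability q. Firm A is indifferent when 5q + 3(1−q) = 3q + 4(1−q), giving q = 1/3.
The value is 5·(1/3) + (3)·(2/3) = 11/3.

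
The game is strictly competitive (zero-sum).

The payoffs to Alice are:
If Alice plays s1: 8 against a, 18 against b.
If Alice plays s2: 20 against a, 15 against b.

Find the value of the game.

16

Row minima are 8 and 15, so Alice's maximin is 15; column maxima are 20 and 18, so Bob's minimax is 18. These differ, so the equilibrium is in mixed strategies.
Let Alice play s1 with probability p. Bob is indifferent when 8p + 20(1−p) = 18p + 15(1−p), giving p = 1/3.
Let Bob play a with probability q. Alice is indifferent when 8q + 18(1−q) = 20q + 15(1−q), giving q = 1/5.
The value is 8·(1/5) + (18)·(4/5) = 16.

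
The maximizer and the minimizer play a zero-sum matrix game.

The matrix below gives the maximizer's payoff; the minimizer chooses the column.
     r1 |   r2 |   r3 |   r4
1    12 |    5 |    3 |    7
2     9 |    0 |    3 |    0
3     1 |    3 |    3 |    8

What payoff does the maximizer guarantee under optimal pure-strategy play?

3

Row minima: 3, 0, 1 → the maximizer's maximin is 3.
Column maxima: 12, 5, 3, 8 → the minimizer's minimax is 3.
They coincide at (1, r3), so the value is 3.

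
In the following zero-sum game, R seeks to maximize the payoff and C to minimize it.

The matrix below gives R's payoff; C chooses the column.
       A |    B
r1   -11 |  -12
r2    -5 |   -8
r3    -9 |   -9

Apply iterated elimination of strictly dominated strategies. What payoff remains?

Row r3 is strictly dominated by row r2 (-5>-9, -8>-9); eliminate r3.
Column A is strictly dominated by B for C (-12<-11, -8<-5); eliminate A.
Row r1 is strictly dominated by row r2 (-8>-12); eliminate r1.
Only (r2, B) remains, with payoff -8.

-8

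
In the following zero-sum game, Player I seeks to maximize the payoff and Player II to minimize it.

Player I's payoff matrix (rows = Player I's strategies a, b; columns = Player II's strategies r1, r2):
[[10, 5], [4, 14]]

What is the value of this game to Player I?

8

Row minima are 5 and 4, so Player I's maximin is 5; column maxima are 10 and 14, so Player II's minimax is 10. These differ, so the equilibrium is in mixed strategies.
Let Player I play a with probability p. Player II is indifferent when 10p + 4(1−p) = 5p + 14(1−p), giving p = 2/3.
Let Player II play r1 with probability q. Player I is indifferent when 10q + 5(1−q) = 4q + 14(1−q), giving q = 3/5.
The value is 10·(3/5) + (5)·(2/5) = 8.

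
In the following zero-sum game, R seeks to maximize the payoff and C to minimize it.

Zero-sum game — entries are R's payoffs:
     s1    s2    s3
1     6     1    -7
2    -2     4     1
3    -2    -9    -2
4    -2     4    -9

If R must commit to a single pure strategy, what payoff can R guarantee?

The worst-case payoff for each row is 1: -7, 2: -2, 3: -9, 4: -9.
The best of these is -2.

-2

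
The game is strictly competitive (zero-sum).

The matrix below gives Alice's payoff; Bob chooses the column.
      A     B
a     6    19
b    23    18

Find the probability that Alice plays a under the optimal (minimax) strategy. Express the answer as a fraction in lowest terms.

Row minima are 6 and 18, so Alice's maximin is 18; column maxima are 23 and 19, so Bob's minimax is 19. These differ, so the equilibrium is in mixed strategies.
Let Alice play a with probability p. Bob is indifferent when 6p + 23(1−p) = 19p + 18(1−p), giving p = 5/18.

5/18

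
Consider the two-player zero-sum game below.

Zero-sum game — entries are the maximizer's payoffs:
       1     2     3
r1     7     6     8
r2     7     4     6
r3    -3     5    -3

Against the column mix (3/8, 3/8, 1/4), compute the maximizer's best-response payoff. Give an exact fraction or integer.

r1: (7)·(3/8) + (6)·(3/8) + (8)·(1/4) = 55/8.
r2: (7)·(3/8) + (4)·(3/8) + (6)·(1/4) = 45/8.
r3: (-3)·(3/8) + (5)·(3/8) + (-3)·(1/4) = 0.
The best pure response is r1 with expected payoff 55/8.

55/8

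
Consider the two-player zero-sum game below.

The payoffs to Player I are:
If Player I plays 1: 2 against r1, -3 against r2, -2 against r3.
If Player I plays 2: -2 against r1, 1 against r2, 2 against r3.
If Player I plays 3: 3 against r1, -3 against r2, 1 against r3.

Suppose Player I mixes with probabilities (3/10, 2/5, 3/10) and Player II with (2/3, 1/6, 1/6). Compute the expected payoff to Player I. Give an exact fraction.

19/60

Against (2/3, 1/6, 1/6), each row's expected payoff is 1: 1/2; 2: -5/6; 3: 5/3.
Taking the (3/10, 2/5, 3/10)-weighted average: (3/10)·(1/2) + (2/5)·(-5/6) + (3/10)·(5/3) = 19/60.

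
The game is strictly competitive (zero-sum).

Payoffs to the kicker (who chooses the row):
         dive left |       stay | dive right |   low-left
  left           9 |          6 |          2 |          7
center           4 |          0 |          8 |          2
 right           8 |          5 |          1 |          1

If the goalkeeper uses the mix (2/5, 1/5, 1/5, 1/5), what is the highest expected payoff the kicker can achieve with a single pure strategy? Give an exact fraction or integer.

33/5

left: (9)·(2/5) + (6)·(1/5) + (2)·(1/5) + (7)·(1/5) = 33/5.
center: (4)·(2/5) + (0)·(1/5) + (8)·(1/5) + (2)·(1/5) = 18/5.
right: (8)·(2/5) + (5)·(1/5) + (1)·(1/5) + (1)·(1/5) = 23/5.
The best pure response is left with expected payoff 33/5.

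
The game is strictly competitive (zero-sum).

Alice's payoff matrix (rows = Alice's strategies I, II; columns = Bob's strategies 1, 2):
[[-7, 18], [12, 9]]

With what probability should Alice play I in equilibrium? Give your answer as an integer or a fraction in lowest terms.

Row minima are -7 and 9, so Alice's maximin is 9; column maxima are 12 and 18, so Bob's minimax is 12. These differ, so the equilibrium is in mixed strategies.
Let Alice play I with probability p. Bob is indifferent when −7p + 12(1−p) = 18p + 9(1−p), giving p = 3/28.

3/28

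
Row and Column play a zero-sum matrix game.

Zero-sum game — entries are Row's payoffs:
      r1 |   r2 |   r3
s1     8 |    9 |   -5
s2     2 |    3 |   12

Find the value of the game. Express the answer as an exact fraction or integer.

Column r2 is strictly dominated by r1 for Column (it gives Row more in every row).
The remaining 2×2 game on (s1, s2) × (r1, r3) has no saddle point. Let Row play s1 with probability p; indifference gives 8p + 2(1−p) = −5p + 12(1−p), so p = 10/23.
Similarly Column's optimal q on r1 is 17/23, and the value is 8·(17/23) + (-5)·(6/23) = 106/23.

106/23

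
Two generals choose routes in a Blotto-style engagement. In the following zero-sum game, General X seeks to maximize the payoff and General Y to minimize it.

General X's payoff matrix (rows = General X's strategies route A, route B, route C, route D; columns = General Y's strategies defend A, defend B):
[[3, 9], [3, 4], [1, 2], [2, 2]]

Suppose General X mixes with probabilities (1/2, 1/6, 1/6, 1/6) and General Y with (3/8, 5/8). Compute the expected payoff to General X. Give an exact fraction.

55/12

Against (3/8, 5/8), each row's expected payoff is route A: 27/4; route B: 29/8; route C: 13/8; route D: 2.
Taking the (1/2, 1/6, 1/6, 1/6)-weighted average: (1/2)·(27/4) + (1/6)·(29/8) + (1/6)·(13/8) + (1/6)·(2) = 55/12.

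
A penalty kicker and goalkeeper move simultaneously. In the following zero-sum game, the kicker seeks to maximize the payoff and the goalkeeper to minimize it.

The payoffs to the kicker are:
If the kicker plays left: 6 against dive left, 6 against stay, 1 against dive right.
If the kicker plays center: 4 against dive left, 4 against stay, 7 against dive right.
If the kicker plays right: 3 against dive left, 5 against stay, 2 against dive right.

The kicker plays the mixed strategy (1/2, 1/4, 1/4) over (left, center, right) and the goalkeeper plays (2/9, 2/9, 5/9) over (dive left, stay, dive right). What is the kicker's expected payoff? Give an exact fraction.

Against (2/9, 2/9, 5/9), each row's expected payoff is left: 29/9; center: 17/3; right: 26/9.
Taking the (1/2, 1/4, 1/4)-weighted average: (1/2)·(29/9) + (1/4)·(17/3) + (1/4)·(26/9) = 15/4.

15/4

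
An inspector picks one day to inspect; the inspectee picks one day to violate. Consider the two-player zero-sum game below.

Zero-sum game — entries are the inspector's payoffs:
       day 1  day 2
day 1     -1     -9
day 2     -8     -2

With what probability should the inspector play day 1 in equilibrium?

Row minima are -9 and -8, so the inspector's maximin is -8; column maxima are -1 and -2, so the inspectee's minimax is -2. These differ, so the equilibrium is in mixed strategies.
Let the inspector play day 1 with probability p. The inspectee is indifferent when −p − 8(1−p) = −9p − 2(1−p), giving p = 3/7.

3/7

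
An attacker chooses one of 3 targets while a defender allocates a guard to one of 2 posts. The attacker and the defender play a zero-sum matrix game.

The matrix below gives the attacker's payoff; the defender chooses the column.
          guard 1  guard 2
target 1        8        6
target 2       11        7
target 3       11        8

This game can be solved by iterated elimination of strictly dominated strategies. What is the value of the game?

8

Row target 1 is strictly dominated by row target 2 (11>8, 7>6); eliminate target 1.
Column guard 1 is strictly dominated by guard 2 for the defender (7<11, 8<11); eliminate guard 1.
Row target 2 is strictly dominated by row target 3 (8>7); eliminate target 2.
Only (target 3, guard 2) remains, with payoff 8.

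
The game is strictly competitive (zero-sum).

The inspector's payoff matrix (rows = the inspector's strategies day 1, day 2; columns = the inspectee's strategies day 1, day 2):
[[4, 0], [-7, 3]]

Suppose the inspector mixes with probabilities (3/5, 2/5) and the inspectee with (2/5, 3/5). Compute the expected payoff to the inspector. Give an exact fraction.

14/25

Against (2/5, 3/5), each row's expected payoff is day 1: 8/5; day 2: -1.
Taking the (3/5, 2/5)-weighted average: (3/5)·(8/5) + (2/5)·(-1) = 14/25.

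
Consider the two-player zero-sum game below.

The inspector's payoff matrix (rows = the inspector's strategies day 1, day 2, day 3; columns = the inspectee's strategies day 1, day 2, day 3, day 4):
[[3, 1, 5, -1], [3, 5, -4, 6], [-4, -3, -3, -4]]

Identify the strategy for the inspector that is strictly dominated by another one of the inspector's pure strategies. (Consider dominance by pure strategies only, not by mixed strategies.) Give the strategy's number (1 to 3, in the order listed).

3

Compare day 3 with day 1: 3 > -4, 1 > -3, 5 > -3, -1 > -4.
So day 1 strictly dominates day 3 for the inspector; day 3 is strictly dominated.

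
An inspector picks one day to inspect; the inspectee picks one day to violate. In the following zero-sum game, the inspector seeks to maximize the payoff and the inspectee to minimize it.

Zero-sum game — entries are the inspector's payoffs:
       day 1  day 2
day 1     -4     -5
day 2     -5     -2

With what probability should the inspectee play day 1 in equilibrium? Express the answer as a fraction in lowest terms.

3/4

Row minima are -5 and -5, so the inspector's maximin is -5; column maxima are -4 and -2, so the inspectee's minimax is -4. These differ, so the equilibrium is in mixed strategies.
Let the inspectee play day 1 with probability q. The inspector is indifferent when −4q − 5(1−q) = −5q − 2(1−q), giving q = 3/4.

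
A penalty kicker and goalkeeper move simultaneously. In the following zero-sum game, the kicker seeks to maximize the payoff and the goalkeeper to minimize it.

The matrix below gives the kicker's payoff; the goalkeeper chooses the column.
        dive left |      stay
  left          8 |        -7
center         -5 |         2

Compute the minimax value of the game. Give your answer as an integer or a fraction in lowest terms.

Row minima are -7 and -5, so the kicker's maximin is -5; column maxima are 8 and 2, so the goalkeeper's minimax is 2. These differ, so the equilibrium is in mixed strategies.
Let the kicker play left with probability p. The goalkeeper is indifferent when 8p − 5(1−p) = −7p + 2(1−p), giving p = 7/22.
Let the goalkeeper play dive left with probability q. The kicker is indifferent when 8q − 7(1−q) = −5q + 2(1−q), giving q = 9/22.
The value is 8·(9/22) + (-7)·(13/22) = -19/22.

-19/22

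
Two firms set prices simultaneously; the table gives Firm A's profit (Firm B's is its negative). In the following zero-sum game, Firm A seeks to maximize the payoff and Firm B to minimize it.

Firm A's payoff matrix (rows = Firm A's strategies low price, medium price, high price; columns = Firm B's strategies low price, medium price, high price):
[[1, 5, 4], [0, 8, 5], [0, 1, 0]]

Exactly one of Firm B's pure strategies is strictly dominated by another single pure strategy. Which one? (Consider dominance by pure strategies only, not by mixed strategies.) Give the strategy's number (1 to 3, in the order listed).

2

Firm B prefers columns that give Firm A less. Compare medium price with low price: 1 < 5, 0 < 8, 0 < 1.
So low price strictly dominates medium price for Firm B; medium price is strictly dominated.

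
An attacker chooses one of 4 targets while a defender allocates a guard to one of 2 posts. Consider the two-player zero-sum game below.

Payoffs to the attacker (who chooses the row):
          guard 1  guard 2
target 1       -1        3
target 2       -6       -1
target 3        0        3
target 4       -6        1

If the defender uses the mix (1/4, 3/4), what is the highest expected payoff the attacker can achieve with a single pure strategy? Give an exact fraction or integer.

target 1: (-1)·(1/4) + (3)·(3/4) = 2.
target 2: (-6)·(1/4) + (-1)·(3/4) = -9/4.
target 3: (0)·(1/4) + (3)·(3/4) = 9/4.
target 4: (-6)·(1/4) + (1)·(3/4) = -3/4.
The best pure response is target 3 with expected payoff 9/4.

9/4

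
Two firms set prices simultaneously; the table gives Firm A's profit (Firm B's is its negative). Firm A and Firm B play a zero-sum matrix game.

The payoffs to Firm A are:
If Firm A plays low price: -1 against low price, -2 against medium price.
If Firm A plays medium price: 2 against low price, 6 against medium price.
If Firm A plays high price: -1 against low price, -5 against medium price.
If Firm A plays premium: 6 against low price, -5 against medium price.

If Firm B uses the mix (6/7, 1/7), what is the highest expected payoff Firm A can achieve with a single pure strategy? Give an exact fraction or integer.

31/7

low price: (-1)·(6/7) + (-2)·(1/7) = -8/7.
medium price: (2)·(6/7) + (6)·(1/7) = 18/7.
high price: (-1)·(6/7) + (-5)·(1/7) = -11/7.
premium: (6)·(6/7) + (-5)·(1/7) = 31/7.
The best pure response is premium with expected payoff 31/7.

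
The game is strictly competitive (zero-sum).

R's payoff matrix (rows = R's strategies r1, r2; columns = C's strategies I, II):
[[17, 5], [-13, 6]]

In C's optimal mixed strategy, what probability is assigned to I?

Row minima are 5 and -13, so R's maximin is 5; column maxima are 17 and 6, so C's minimax is 6. These differ, so the equilibrium is in mixed strategies.
Let C play I with probability q. R is indifferent when 17q + 5(1−q) = −13q + 6(1−q), giving q = 1/31.

1/31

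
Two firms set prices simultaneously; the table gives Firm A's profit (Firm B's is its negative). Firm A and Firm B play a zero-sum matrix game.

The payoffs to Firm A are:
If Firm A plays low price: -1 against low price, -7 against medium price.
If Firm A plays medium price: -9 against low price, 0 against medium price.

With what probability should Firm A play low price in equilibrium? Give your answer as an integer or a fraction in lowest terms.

3/5

Row minima are -7 and -9, so Firm A's maximin is -7; column maxima are -1 and 0, so Firm B's minimax is -1. These differ, so the equilibrium is in mixed strategies.
Let Firm A play low price with probability p. Firm B is indifferent when −p − 9(1−p) = −7p, giving p = 3/5.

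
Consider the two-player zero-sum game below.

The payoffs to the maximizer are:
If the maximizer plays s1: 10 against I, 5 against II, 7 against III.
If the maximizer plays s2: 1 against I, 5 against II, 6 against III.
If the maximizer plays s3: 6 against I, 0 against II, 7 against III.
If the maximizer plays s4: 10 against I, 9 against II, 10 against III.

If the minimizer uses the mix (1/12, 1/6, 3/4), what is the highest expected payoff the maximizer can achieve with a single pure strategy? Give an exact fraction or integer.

59/6

s1: (10)·(1/12) + (5)·(1/6) + (7)·(3/4) = 83/12.
s2: (1)·(1/12) + (5)·(1/6) + (6)·(3/4) = 65/12.
s3: (6)·(1/12) + (0)·(1/6) + (7)·(3/4) = 23/4.
s4: (10)·(1/12) + (9)·(1/6) + (10)·(3/4) = 59/6.
The best pure response is s4 with expected payoff 59/6.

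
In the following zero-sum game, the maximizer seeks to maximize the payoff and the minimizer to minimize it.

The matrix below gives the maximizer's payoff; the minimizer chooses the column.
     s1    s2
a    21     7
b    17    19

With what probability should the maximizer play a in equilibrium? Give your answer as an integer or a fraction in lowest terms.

1/8

Row minima are 7 and 17, so the maximizer's maximin is 17; column maxima are 21 and 19, so the minimizer's minimax is 19. These differ, so the equilibrium is in mixed strategies.
Let the maximizer play a with probability p. The minimizer is indifferent when 21p + 17(1−p) = 7p + 19(1−p), giving p = 1/8.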